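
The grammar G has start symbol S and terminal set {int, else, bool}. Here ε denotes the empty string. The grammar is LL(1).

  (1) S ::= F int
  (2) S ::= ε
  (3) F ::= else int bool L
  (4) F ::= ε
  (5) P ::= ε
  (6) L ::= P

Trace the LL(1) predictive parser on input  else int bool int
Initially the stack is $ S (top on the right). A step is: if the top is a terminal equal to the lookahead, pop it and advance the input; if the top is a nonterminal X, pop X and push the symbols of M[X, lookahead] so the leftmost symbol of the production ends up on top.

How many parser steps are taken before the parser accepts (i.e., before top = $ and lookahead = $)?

8

step 1: stack=$ S  input=else int bool int $  — expand S ::= F int
step 2: stack=$ int F  input=else int bool int $  — expand F ::= else int bool L
step 3: stack=$ int L bool int else  input=else int bool int $  — match else
step 4: stack=$ int L bool int  input=int bool int $  — match int
step 5: stack=$ int L bool  input=bool int $  — match bool
step 6: stack=$ int L  input=int $  — expand L ::= P
step 7: stack=$ int P  input=int $  — expand P ::= ε
step 8: stack=$ int  input=int $  — match int
Accept reached after 8 steps.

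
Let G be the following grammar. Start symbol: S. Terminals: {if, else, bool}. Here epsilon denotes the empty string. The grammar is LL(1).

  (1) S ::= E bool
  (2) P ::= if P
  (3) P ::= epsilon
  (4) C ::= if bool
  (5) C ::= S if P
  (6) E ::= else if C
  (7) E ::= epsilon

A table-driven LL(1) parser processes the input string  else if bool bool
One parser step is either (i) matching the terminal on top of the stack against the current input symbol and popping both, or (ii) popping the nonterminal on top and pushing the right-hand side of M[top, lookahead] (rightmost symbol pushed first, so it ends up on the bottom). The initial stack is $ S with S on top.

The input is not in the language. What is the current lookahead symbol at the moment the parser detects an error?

step 1: stack=$ S  input=else if bool bool $  — expand S ::= E bool
step 2: stack=$ bool E  input=else if bool bool $  — expand E ::= else if C
step 3: stack=$ bool C if else  input=else if bool bool $  — match else
step 4: stack=$ bool C if  input=if bool bool $  — match if
step 5: stack=$ bool C  input=bool bool $  — expand C ::= S if P
step 6: stack=$ bool P if S  input=bool bool $  — expand S ::= E bool
step 7: stack=$ bool P if bool E  input=bool bool $  — expand E ::= epsilon
step 8: stack=$ bool P if bool  input=bool bool $  — match bool
step 9: stack=$ bool P if  input=bool $  — error: top is terminal if but lookahead is bool

bool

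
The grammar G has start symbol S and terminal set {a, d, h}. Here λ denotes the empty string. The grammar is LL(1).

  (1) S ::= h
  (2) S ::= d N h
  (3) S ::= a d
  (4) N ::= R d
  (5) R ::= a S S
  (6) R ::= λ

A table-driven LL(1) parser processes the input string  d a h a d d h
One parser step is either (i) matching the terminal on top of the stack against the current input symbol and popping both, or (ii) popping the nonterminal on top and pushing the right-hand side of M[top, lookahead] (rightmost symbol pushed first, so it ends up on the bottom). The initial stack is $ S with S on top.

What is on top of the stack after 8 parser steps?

a

step 1: stack=$ S  input=d a h a d d h $  — expand S ::= d N h
step 2: stack=$ h N d  input=d a h a d d h $  — match d
step 3: stack=$ h N  input=a h a d d h $  — expand N ::= R d
step 4: stack=$ h d R  input=a h a d d h $  — expand R ::= a S S
step 5: stack=$ h d S S a  input=a h a d d h $  — match a
step 6: stack=$ h d S S  input=h a d d h $  — expand S ::= h
step 7: stack=$ h d S h  input=h a d d h $  — match h
step 8: stack=$ h d S  input=a d d h $  — expand S ::= a d
Stack after step 8: $ h d d a (top = a).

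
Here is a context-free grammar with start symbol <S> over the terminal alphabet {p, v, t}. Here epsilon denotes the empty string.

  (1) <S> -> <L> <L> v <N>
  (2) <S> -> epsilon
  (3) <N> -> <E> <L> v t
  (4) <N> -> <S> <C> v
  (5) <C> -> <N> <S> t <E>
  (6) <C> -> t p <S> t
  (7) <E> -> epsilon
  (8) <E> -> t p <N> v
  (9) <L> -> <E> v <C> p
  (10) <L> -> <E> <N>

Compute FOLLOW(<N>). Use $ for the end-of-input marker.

FIRST(<E>) = {epsilon, t}
FIRST(<S>) = {epsilon, t, v}  (via <L> <L> v <N>)
FIRST(<N>) = {t, v}  (via <E> <L> v t, <S> <C> v)
FIRST(<C>) = {t, v}  (via <N> <S> t <E>)
FIRST(<L>) = {t, v}  (via <E> v <C> p, <E> <N>)
FOLLOW(<S>) includes $ since <S> is the start symbol.
FOLLOW(<S>): in <N>-><S> <C> v, <S> is followed by <C> v with FIRST {t, v}; in <C>-><N> <S> t <E>, <S> is followed by t <E> with FIRST {t}; in <C>->t p <S> t, <S> is followed by t with FIRST {t}. Thus FOLLOW(<S>) = {$, t, v}.
FOLLOW(<C>): in <N>-><S> <C> v, <C> is followed by v with FIRST {v}; in <L>-><E> v <C> p, <C> is followed by p with FIRST {p}. Thus FOLLOW(<C>) = {p, v}.
FOLLOW(<E>): in <N>-><E> <L> v t, <E> is followed by <L> v t with FIRST {t, v}; in <C>-><N> <S> t <E>, the suffix after <E> is empty, so FOLLOW(<E>) ⊇ FOLLOW(<C>) = {p, v}; in <L>-><E> v <C> p, <E> is followed by v <C> p with FIRST {v}; in <L>-><E> <N>, <E> is followed by <N> with FIRST {t, v}. Thus FOLLOW(<E>) = {p, t, v}.
FOLLOW(<L>): in <S>-><L> <L> v <N> (occurrence 1), <L> is followed by <L> v <N> with FIRST {t, v}; in <S>-><L> <L> v <N> (occurrence 2), <L> is followed by v <N> with FIRST {v}; in <N>-><E> <L> v t, <L> is followed by v t with FIRST {v}. Thus FOLLOW(<L>) = {t, v}.
FOLLOW(<N>): in <S>-><L> <L> v <N>, the suffix after <N> is empty, so FOLLOW(<N>) ⊇ FOLLOW(<S>) = {$, t, v}; in <C>-><N> <S> t <E>, <N> is followed by <S> t <E> with FIRST {t, v}; in <E>->t p <N> v, <N> is followed by v with FIRST {v}; in <L>-><E> <N>, the suffix after <N> is empty, so FOLLOW(<N>) ⊇ FOLLOW(<L>) = {t, v}. Thus FOLLOW(<N>) = {$, t, v}.

{$, t, v}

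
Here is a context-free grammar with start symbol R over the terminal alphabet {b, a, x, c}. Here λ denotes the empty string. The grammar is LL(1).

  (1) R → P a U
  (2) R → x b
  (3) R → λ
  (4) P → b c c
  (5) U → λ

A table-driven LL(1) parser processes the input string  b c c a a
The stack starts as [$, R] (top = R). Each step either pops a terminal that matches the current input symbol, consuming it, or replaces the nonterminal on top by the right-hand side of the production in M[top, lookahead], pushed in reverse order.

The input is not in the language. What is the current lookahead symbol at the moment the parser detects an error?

step 1: stack=$ R  input=b c c a a $  — expand R → P a U
step 2: stack=$ U a P  input=b c c a a $  — expand P → b c c
step 3: stack=$ U a c c b  input=b c c a a $  — match b
step 4: stack=$ U a c c  input=c c a a $  — match c
step 5: stack=$ U a c  input=c a a $  — match c
step 6: stack=$ U a  input=a a $  — match a
step 7: stack=$ U  input=a $  — error: M[U, a] is empty

a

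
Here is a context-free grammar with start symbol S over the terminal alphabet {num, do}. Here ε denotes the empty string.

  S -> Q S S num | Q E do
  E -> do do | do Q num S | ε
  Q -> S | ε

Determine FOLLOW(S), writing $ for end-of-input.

FIRST(E) = {ε, do}
FIRST(S) = {do}  (via Q S S num, Q E do)
FIRST(Q) = {ε, do}  (via S)
FOLLOW(S) includes $ since S is the start symbol.
FOLLOW(E): in S->Q E do, E is followed by do with FIRST {do}. Thus FOLLOW(E) = {do}.
FOLLOW(Q): in S->Q S S num, Q is followed by S S num with FIRST {do}; in S->Q E do, Q is followed by E do with FIRST {do}; in E->do Q num S, Q is followed by num S with FIRST {num}. Thus FOLLOW(Q) = {do, num}.
FOLLOW(S): in S->Q S S num (occurrence 1), S is followed by S num with FIRST {do}; in S->Q S S num (occurrence 2), S is followed by num with FIRST {num}; in E->do Q num S, the suffix after S is empty, so FOLLOW(S) ⊇ FOLLOW(E) = {do}; in Q->S, the suffix after S is empty, so FOLLOW(S) ⊇ FOLLOW(Q) = {do, num}. Thus FOLLOW(S) = {$, do, num}.

{$, do, num}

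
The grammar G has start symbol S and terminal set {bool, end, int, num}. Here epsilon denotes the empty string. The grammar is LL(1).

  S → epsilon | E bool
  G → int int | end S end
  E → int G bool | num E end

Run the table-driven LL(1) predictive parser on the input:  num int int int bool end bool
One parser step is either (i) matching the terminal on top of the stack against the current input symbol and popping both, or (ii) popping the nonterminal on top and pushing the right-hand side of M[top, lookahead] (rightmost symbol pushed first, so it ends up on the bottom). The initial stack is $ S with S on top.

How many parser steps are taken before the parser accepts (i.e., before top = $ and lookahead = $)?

      Stack                    Input                            Action
   1  $ S                      num int int int bool end bool $  expand S → E bool
   2  $ bool E                 num int int int bool end bool $  expand E → num E end
   3  $ bool end E num         num int int int bool end bool $  match num
   4  $ bool end E             int int int bool end bool $      expand E → int G bool
   5  $ bool end bool G int    int int int bool end bool $      match int
   6  $ bool end bool G        int int bool end bool $          expand G → int int
   7  $ bool end bool int int  int int bool end bool $          match int
   8  $ bool end bool int      int bool end bool $              match int
   9  $ bool end bool          bool end bool $                  match bool
  10  $ bool end               end bool $                       match end
  11  $ bool                   bool $                           match bool
Accept reached after 11 steps.

11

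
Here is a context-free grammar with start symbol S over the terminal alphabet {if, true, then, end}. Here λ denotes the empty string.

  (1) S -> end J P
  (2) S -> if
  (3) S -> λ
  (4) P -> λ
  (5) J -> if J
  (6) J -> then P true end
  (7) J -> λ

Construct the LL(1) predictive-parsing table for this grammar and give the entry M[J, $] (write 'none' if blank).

J -> λ

FIRST(S): from S->end J P we get {end}; from S->if we get {if}; from S->λ we get {λ}. So FIRST(S) = {λ, end, if}.
FIRST(P): from P->λ we get {λ}. So FIRST(P) = {λ}.
FIRST(J): from J->if J we get {if}; from J->then P true end we get {then}; from J->λ we get {λ}. So FIRST(J) = {λ, if, then}.
FOLLOW(S) includes $ since S is the start symbol.
FOLLOW(S): S appears on no right-hand side. Thus FOLLOW(S) = {$}.
FOLLOW(J): in S->end J P, J is followed by P with FIRST {λ}; in S->end J P, the suffix after J is nullable, so FOLLOW(J) ⊇ FOLLOW(S) = {$}; in J->if J, the suffix after J is empty (adds nothing new). Thus FOLLOW(J) = {$}.
For J -> if J: FIRST(if J) = {if}, so it goes in M[J, t] for t ∈ {if}.
For J -> then P true end: FIRST(then P true end) = {then}, so it goes in M[J, t] for t ∈ {then}.
For J -> λ: FIRST(λ) = {λ}, so it goes in M[J, t] for t ∈ {}; since λ ∈ FIRST, also for every t ∈ FOLLOW(J) = {$}.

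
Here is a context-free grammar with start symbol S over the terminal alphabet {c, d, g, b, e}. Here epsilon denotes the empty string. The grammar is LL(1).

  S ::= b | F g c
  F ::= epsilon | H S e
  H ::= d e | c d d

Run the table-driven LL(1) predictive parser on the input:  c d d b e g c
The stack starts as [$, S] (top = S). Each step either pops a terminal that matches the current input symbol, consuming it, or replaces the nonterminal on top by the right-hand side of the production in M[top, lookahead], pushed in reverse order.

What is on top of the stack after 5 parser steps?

d

     Stack            Input            Action
  1  $ S              c d d b e g c $  expand S ::= F g c
  2  $ c g F          c d d b e g c $  expand F ::= H S e
  3  $ c g e S H      c d d b e g c $  expand H ::= c d d
  4  $ c g e S d d c  c d d b e g c $  match c
  5  $ c g e S d d    d d b e g c $    match d
Stack after step 5: $ c g e S d (top = d).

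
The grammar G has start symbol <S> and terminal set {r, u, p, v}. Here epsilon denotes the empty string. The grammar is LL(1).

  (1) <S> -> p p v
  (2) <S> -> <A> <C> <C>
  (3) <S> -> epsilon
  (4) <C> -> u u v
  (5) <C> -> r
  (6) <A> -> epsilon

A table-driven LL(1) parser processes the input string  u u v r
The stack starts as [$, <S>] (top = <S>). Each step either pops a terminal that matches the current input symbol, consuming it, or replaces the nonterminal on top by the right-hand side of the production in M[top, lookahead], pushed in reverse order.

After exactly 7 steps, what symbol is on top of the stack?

r

step 1: stack=$ <S>  input=u u v r $  — expand <S> -> <A> <C> <C>
step 2: stack=$ <C> <C> <A>  input=u u v r $  — expand <A> -> epsilon
step 3: stack=$ <C> <C>  input=u u v r $  — expand <C> -> u u v
step 4: stack=$ <C> v u u  input=u u v r $  — match u
step 5: stack=$ <C> v u  input=u v r $  — match u
step 6: stack=$ <C> v  input=v r $  — match v
step 7: stack=$ <C>  input=r $  — expand <C> -> r
Stack after step 7: $ r (top = r).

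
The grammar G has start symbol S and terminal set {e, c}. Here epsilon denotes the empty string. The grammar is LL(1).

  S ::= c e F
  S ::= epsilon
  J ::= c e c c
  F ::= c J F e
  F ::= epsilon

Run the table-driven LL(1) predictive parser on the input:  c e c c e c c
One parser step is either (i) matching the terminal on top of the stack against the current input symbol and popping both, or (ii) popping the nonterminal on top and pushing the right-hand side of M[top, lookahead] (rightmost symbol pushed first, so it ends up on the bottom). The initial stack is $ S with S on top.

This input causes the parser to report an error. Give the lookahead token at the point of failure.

$

      Stack          Input            Action
   1  $ S            c e c c e c c $  expand S ::= c e F
   2  $ F e c        c e c c e c c $  match c
   3  $ F e          e c c e c c $    match e
   4  $ F            c c e c c $      expand F ::= c J F e
   5  $ e F J c      c c e c c $      match c
   6  $ e F J        c e c c $        expand J ::= c e c c
   7  $ e F c c e c  c e c c $        match c
   8  $ e F c c e    e c c $          match e
   9  $ e F c c      c c $            match c
  10  $ e F c        c $              match c
  11  $ e F          $                expand F ::= epsilon
  12  $ e            $                error: top is terminal e but lookahead is $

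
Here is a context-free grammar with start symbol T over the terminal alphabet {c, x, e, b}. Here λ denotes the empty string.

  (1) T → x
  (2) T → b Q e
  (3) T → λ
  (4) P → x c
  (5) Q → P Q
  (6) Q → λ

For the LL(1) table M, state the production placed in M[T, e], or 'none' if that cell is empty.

FIRST(T) = {λ, b, x}
FIRST(P) = {x}
FIRST(Q) = {λ, x}  (via P Q)
FOLLOW(T) includes $ since T is the start symbol.
FOLLOW(T): T appears on no right-hand side. Thus FOLLOW(T) = {$}.
For T → x: FIRST(x) = {x}, so it goes in M[T, t] for t ∈ {x}.
For T → b Q e: FIRST(b Q e) = {b}, so it goes in M[T, t] for t ∈ {b}.
For T → λ: FIRST(λ) = {λ}, so it goes in M[T, t] for t ∈ {}; since λ ∈ FIRST, also for every t ∈ FOLLOW(T) = {$}.
None of these place a production in M[T, e].

none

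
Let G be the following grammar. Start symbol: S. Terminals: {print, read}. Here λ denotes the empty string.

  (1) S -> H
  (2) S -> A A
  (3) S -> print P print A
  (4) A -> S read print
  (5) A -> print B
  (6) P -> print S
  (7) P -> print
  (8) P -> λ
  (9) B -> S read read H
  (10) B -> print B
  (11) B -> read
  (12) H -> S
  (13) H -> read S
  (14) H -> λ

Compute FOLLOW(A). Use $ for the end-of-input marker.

FIRST(P) = {λ, print}
FIRST(S) = {λ, print, read}  (via H, A A)
FIRST(A) = {print, read}  (via S read print)
FIRST(B) = {print, read}  (via S read read H)
FIRST(H) = {λ, print, read}  (via S)
FOLLOW(S) includes $ since S is the start symbol.
FOLLOW(P): in S->print P print A, P is followed by print A with FIRST {print}. Thus FOLLOW(P) = {print}.
FOLLOW(S): in A->S read print, S is followed by read print with FIRST {read}; in P->print S, the suffix after S is empty, so FOLLOW(S) ⊇ FOLLOW(P) = {print}; in B->S read read H, S is followed by read read H with FIRST {read}; in H->S, the suffix after S is empty, so FOLLOW(S) ⊇ FOLLOW(H) = {$, print, read}; in H->read S, the suffix after S is empty, so FOLLOW(S) ⊇ FOLLOW(H) = {$, print, read}. Thus FOLLOW(S) = {$, print, read}.
FOLLOW(A): in S->A A (occurrence 1), A is followed by A with FIRST {print, read}; in S->A A (occurrence 2), the suffix after A is empty, so FOLLOW(A) ⊇ FOLLOW(S) = {$, print, read}; in S->print P print A, the suffix after A is empty, so FOLLOW(A) ⊇ FOLLOW(S) = {$, print, read}. Thus FOLLOW(A) = {$, print, read}.
FOLLOW(B): in A->print B, the suffix after B is empty, so FOLLOW(B) ⊇ FOLLOW(A) = {$, print, read}; in B->print B, the suffix after B is empty (adds nothing new). Thus FOLLOW(B) = {$, print, read}.
FOLLOW(H): in S->H, the suffix after H is empty, so FOLLOW(H) ⊇ FOLLOW(S) = {$, print, read}; in B->S read read H, the suffix after H is empty, so FOLLOW(H) ⊇ FOLLOW(B) = {$, print, read}. Thus FOLLOW(H) = {$, print, read}.

{$, print, read}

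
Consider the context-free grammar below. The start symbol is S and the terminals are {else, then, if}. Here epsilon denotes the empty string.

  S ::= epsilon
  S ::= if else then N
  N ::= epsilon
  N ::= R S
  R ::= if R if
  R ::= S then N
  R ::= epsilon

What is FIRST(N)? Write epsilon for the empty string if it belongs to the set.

FIRST(S) = {epsilon, if}
FIRST(R) = {epsilon, if, then}  (via S then N)
FIRST(N) = {epsilon, if, then}  (via R S)

{epsilon, if, then}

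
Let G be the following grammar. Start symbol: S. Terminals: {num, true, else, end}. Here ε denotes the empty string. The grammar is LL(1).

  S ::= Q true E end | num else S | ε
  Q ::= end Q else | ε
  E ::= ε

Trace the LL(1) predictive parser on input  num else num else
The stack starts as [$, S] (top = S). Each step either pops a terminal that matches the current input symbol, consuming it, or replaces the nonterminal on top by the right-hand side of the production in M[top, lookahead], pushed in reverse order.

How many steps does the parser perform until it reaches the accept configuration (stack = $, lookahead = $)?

     Stack         Input                Action
  1  $ S           num else num else $  expand S ::= num else S
  2  $ S else num  num else num else $  match num
  3  $ S else      else num else $      match else
  4  $ S           num else $           expand S ::= num else S
  5  $ S else num  num else $           match num
  6  $ S else      else $               match else
  7  $ S           $                    expand S ::= ε
Accept reached after 7 steps.

7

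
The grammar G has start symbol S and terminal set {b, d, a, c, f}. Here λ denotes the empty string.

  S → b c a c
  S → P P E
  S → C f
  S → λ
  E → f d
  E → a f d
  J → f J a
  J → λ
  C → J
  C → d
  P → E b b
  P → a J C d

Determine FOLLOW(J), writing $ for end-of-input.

{a, d, f}

FIRST(E) = {a, f}
FIRST(J) = {λ, f}
FIRST(C) = {λ, d, f}  (via J)
FIRST(P) = {a, f}  (via E b b)
FIRST(S) = {λ, a, b, d, f}  (via P P E, C f)
FOLLOW(S) includes $ since S is the start symbol.
FOLLOW(S): S appears on no right-hand side. Thus FOLLOW(S) = {$}.
FOLLOW(E): in S→P P E, the suffix after E is empty, so FOLLOW(E) ⊇ FOLLOW(S) = {$}; in P→E b b, E is followed by b b with FIRST {b}. Thus FOLLOW(E) = {$, b}.
FOLLOW(C): in S→C f, C is followed by f with FIRST {f}; in P→a J C d, C is followed by d with FIRST {d}. Thus FOLLOW(C) = {d, f}.
FOLLOW(J): in J→f J a, J is followed by a with FIRST {a}; in C→J, the suffix after J is empty, so FOLLOW(J) ⊇ FOLLOW(C) = {d, f}; in P→a J C d, J is followed by C d with FIRST {d, f}. Thus FOLLOW(J) = {a, d, f}.
FOLLOW(P): in S→P P E (occurrence 1), P is followed by P E with FIRST {a, f}; in S→P P E (occurrence 2), P is followed by E with FIRST {a, f}. Thus FOLLOW(P) = {a, f}.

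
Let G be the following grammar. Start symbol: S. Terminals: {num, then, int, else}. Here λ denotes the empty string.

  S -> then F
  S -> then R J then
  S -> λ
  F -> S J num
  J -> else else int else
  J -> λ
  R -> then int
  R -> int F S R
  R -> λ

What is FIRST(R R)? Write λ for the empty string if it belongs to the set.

FIRST(S) = {λ, then}
FIRST(J) = {λ, else}
FIRST(R) = {λ, int, then}
FIRST(F) = {else, num, then}  (via S J num)
FIRST(R R): take FIRST of each symbol in turn, carrying on past any symbol whose FIRST contains λ; result {λ, int, then}.

{λ, int, then}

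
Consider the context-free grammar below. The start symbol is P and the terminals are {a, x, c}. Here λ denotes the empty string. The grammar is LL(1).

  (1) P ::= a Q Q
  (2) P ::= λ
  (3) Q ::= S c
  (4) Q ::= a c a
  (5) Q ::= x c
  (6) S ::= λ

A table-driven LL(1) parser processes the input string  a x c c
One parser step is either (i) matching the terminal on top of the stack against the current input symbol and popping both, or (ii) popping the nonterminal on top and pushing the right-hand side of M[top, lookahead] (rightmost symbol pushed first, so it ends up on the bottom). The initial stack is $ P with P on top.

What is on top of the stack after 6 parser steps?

S

     Stack    Input      Action
  1  $ P      a x c c $  expand P ::= a Q Q
  2  $ Q Q a  a x c c $  match a
  3  $ Q Q    x c c $    expand Q ::= x c
  4  $ Q c x  x c c $    match x
  5  $ Q c    c c $      match c
  6  $ Q      c $        expand Q ::= S c
Stack after step 6: $ c S (top = S).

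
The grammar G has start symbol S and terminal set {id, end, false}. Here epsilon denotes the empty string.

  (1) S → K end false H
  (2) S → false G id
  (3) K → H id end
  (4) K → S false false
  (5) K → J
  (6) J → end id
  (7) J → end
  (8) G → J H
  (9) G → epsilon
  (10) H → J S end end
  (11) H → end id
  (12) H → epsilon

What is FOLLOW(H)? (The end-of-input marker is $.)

{$, end, false, id}

FIRST(J): from J→end id we get {end}; from J→end we get {end}. So FIRST(J) = {end}.
FIRST(G): from G→J H we get {end}; from G→epsilon we get {epsilon}. So FIRST(G) = {epsilon, end}.
FIRST(H): from H→J S end end we get {end}; from H→end id we get {end}; from H→epsilon we get {epsilon}. So FIRST(H) = {epsilon, end}.
FIRST(S): from S→K end false H we get {end, false, id}; from S→false G id we get {false}. So FIRST(S) = {end, false, id}.
FIRST(K): from K→H id end we get {end, id}; from K→S false false we get {end, false, id}; from K→J we get {end}. So FIRST(K) = {end, false, id}.
FOLLOW(S) includes $ since S is the start symbol.
FOLLOW(S): in K→S false false, S is followed by false false with FIRST {false}; in H→J S end end, S is followed by end end with FIRST {end}. Thus FOLLOW(S) = {$, end, false}.
FOLLOW(K): in S→K end false H, K is followed by end false H with FIRST {end}. Thus FOLLOW(K) = {end}.
FOLLOW(G): in S→false G id, G is followed by id with FIRST {id}. Thus FOLLOW(G) = {id}.
FOLLOW(J): in K→J, the suffix after J is empty, so FOLLOW(J) ⊇ FOLLOW(K) = {end}; in G→J H, J is followed by H with FIRST {epsilon, end}; in G→J H, the suffix after J is nullable, so FOLLOW(J) ⊇ FOLLOW(G) = {id}; in H→J S end end, J is followed by S end end with FIRST {end, false, id}. Thus FOLLOW(J) = {end, false, id}.
FOLLOW(H): in S→K end false H, the suffix after H is empty, so FOLLOW(H) ⊇ FOLLOW(S) = {$, end, false}; in K→H id end, H is followed by id end with FIRST {id}; in G→J H, the suffix after H is empty, so FOLLOW(H) ⊇ FOLLOW(G) = {id}. Thus FOLLOW(H) = {$, end, false, id}.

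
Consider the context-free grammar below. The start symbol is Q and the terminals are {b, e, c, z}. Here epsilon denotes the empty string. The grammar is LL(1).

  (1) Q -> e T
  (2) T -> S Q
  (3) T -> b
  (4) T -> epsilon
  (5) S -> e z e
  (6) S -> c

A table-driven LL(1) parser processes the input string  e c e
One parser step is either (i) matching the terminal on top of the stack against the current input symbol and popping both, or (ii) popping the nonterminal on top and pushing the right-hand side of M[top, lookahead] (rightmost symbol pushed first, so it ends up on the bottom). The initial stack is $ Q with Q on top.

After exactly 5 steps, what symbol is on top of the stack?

step 1: stack=$ Q  input=e c e $  — expand Q -> e T
step 2: stack=$ T e  input=e c e $  — match e
step 3: stack=$ T  input=c e $  — expand T -> S Q
step 4: stack=$ Q S  input=c e $  — expand S -> c
step 5: stack=$ Q c  input=c e $  — match c
Stack after step 5: $ Q (top = Q).

Q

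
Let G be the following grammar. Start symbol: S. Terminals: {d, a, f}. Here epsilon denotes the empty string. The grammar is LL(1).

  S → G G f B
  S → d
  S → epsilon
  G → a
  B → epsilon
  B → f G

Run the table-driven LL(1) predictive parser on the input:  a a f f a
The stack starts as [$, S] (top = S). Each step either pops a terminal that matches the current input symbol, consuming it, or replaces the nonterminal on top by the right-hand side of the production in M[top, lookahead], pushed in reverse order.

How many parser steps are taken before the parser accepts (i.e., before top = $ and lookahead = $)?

step 1: stack=$ S  input=a a f f a $  — expand S → G G f B
step 2: stack=$ B f G G  input=a a f f a $  — expand G → a
step 3: stack=$ B f G a  input=a a f f a $  — match a
step 4: stack=$ B f G  input=a f f a $  — expand G → a
step 5: stack=$ B f a  input=a f f a $  — match a
step 6: stack=$ B f  input=f f a $  — match f
step 7: stack=$ B  input=f a $  — expand B → f G
step 8: stack=$ G f  input=f a $  — match f
step 9: stack=$ G  input=a $  — expand G → a
step 10: stack=$ a  input=a $  — match a
Accept reached after 10 steps.

10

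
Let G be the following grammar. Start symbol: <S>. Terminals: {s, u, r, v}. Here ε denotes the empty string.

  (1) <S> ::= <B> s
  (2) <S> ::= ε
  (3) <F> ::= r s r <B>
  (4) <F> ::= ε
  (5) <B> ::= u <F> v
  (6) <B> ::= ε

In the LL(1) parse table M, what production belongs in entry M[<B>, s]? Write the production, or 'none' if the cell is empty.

FIRST(<F>) = {ε, r}
FIRST(<B>) = {ε, u}
FIRST(<S>) = {ε, s, u}  (via <B> s)
FOLLOW(<S>) includes $ since <S> is the start symbol.
FOLLOW(<F>): in <B>::=u <F> v, <F> is followed by v with FIRST {v}. Thus FOLLOW(<F>) = {v}.
FOLLOW(<B>): in <S>::=<B> s, <B> is followed by s with FIRST {s}; in <F>::=r s r <B>, the suffix after <B> is empty, so FOLLOW(<B>) ⊇ FOLLOW(<F>) = {v}. Thus FOLLOW(<B>) = {s, v}.
For <B> ::= u <F> v: FIRST(u <F> v) = {u}, so it goes in M[<B>, t] for t ∈ {u}.
For <B> ::= ε: FIRST(ε) = {ε}, so it goes in M[<B>, t] for t ∈ {}; since ε ∈ FIRST, also for every t ∈ FOLLOW(<B>) = {s, v}.

<B> ::= ε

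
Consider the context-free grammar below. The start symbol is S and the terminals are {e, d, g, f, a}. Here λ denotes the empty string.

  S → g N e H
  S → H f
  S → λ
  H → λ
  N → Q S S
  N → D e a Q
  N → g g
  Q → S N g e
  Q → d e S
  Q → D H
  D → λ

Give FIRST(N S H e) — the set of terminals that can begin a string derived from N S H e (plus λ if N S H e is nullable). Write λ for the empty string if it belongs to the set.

{d, e, f, g}

FIRST(H): from H→λ we get {λ}. So FIRST(H) = {λ}.
FIRST(D): from D→λ we get {λ}. So FIRST(D) = {λ}.
FIRST(S): from S→g N e H we get {g}; from S→H f we get {f}; from S→λ we get {λ}. So FIRST(S) = {λ, f, g}.
FIRST(N): from N→Q S S we get {λ, d, e, f, g}; from N→D e a Q we get {e}; from N→g g we get {g}. So FIRST(N) = {λ, d, e, f, g}.
FIRST(Q): from Q→S N g e we get {d, e, f, g}; from Q→d e S we get {d}; from Q→D H we get {λ}. So FIRST(Q) = {λ, d, e, f, g}.
FIRST(N S H e): take FIRST of each symbol in turn, carrying on past any symbol whose FIRST contains λ; result {d, e, f, g}.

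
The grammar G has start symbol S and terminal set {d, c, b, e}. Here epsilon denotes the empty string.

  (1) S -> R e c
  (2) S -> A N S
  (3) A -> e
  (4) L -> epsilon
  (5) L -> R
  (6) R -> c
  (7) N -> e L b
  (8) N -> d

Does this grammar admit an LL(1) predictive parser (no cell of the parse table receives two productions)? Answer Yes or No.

Yes

FIRST(S) = {c, e}
FIRST(A) = {e}
FIRST(L) = {epsilon, c}
FIRST(R) = {c}
FIRST(N) = {d, e}
FOLLOW(S) = {$}
FOLLOW(A) = {d, e}
FOLLOW(L) = {b}
FOLLOW(R) = {b, e}
FOLLOW(N) = {c, e}
Each cell of M receives at most one production.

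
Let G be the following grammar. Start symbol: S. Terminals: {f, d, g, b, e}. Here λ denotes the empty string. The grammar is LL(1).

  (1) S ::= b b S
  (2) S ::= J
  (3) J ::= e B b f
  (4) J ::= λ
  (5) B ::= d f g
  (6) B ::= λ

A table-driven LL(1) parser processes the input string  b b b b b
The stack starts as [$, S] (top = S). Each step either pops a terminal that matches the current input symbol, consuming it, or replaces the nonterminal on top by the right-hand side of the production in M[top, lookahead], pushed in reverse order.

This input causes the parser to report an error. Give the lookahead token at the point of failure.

$

     Stack    Input        Action
  1  $ S      b b b b b $  expand S ::= b b S
  2  $ S b b  b b b b b $  match b
  3  $ S b    b b b b $    match b
  4  $ S      b b b $      expand S ::= b b S
  5  $ S b b  b b b $      match b
  6  $ S b    b b $        match b
  7  $ S      b $          expand S ::= b b S
  8  $ S b b  b $          match b
  9  $ S b    $            error: top is terminal b but lookahead is $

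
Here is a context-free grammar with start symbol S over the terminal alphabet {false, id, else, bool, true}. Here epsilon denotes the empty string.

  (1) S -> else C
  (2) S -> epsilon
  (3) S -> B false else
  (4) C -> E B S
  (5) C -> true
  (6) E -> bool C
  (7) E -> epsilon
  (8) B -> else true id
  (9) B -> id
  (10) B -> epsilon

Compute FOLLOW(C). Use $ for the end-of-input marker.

{$, else, false, id}

FIRST(E): from E->bool C we get {bool}; from E->epsilon we get {epsilon}. So FIRST(E) = {epsilon, bool}.
FIRST(B): from B->else true id we get {else}; from B->id we get {id}; from B->epsilon we get {epsilon}. So FIRST(B) = {epsilon, else, id}.
FIRST(S): from S->else C we get {else}; from S->epsilon we get {epsilon}; from S->B false else we get {else, false, id}. So FIRST(S) = {epsilon, else, false, id}.
FIRST(C): from C->E B S we get {epsilon, bool, else, false, id}; from C->true we get {true}. So FIRST(C) = {epsilon, bool, else, false, id, true}.
FOLLOW(S) includes $ since S is the start symbol.
FOLLOW(S): in C->E B S, the suffix after S is empty, so FOLLOW(S) ⊇ FOLLOW(C) = {$, else, false, id}. Thus FOLLOW(S) = {$, else, false, id}.
FOLLOW(C): in S->else C, the suffix after C is empty, so FOLLOW(C) ⊇ FOLLOW(S) = {$, else, false, id}; in E->bool C, the suffix after C is empty, so FOLLOW(C) ⊇ FOLLOW(E) = {$, else, false, id}. Thus FOLLOW(C) = {$, else, false, id}.
FOLLOW(E): in C->E B S, E is followed by B S with FIRST {epsilon, else, false, id}; in C->E B S, the suffix after E is nullable, so FOLLOW(E) ⊇ FOLLOW(C) = {$, else, false, id}. Thus FOLLOW(E) = {$, else, false, id}.
FOLLOW(B): in S->B false else, B is followed by false else with FIRST {false}; in C->E B S, B is followed by S with FIRST {epsilon, else, false, id}; in C->E B S, the suffix after B is nullable, so FOLLOW(B) ⊇ FOLLOW(C) = {$, else, false, id}. Thus FOLLOW(B) = {$, else, false, id}.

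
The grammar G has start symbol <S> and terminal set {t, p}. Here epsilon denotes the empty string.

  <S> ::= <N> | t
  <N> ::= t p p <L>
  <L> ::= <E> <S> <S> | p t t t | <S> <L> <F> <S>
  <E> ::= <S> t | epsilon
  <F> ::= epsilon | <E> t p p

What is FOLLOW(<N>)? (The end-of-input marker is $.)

FIRST(<N>): from <N>::=t p p <L> we get {t}. So FIRST(<N>) = {t}.
FIRST(<S>): from <S>::=<N> we get {t}; from <S>::=t we get {t}. So FIRST(<S>) = {t}.
FIRST(<E>): from <E>::=<S> t we get {t}; from <E>::=epsilon we get {epsilon}. So FIRST(<E>) = {epsilon, t}.
FIRST(<L>): from <L>::=<E> <S> <S> we get {t}; from <L>::=p t t t we get {p}; from <L>::=<S> <L> <F> <S> we get {t}. So FIRST(<L>) = {p, t}.
FIRST(<F>): from <F>::=epsilon we get {epsilon}; from <F>::=<E> t p p we get {t}. So FIRST(<F>) = {epsilon, t}.
FOLLOW(<S>) includes $ since <S> is the start symbol.
FOLLOW(<E>): in <L>::=<E> <S> <S>, <E> is followed by <S> <S> with FIRST {t}; in <F>::=<E> t p p, <E> is followed by t p p with FIRST {t}. Thus FOLLOW(<E>) = {t}.
FOLLOW(<F>): in <L>::=<S> <L> <F> <S>, <F> is followed by <S> with FIRST {t}. Thus FOLLOW(<F>) = {t}.
FOLLOW(<S>): in <L>::=<E> <S> <S> (occurrence 1), <S> is followed by <S> with FIRST {t}; in <L>::=<E> <S> <S> (occurrence 2), the suffix after <S> is empty, so FOLLOW(<S>) ⊇ FOLLOW(<L>) = {$, p, t}; in <L>::=<S> <L> <F> <S> (occurrence 1), <S> is followed by <L> <F> <S> with FIRST {p, t}; in <L>::=<S> <L> <F> <S> (occurrence 2), the suffix after <S> is empty, so FOLLOW(<S>) ⊇ FOLLOW(<L>) = {$, p, t}; in <E>::=<S> t, <S> is followed by t with FIRST {t}. Thus FOLLOW(<S>) = {$, p, t}.
FOLLOW(<N>): in <S>::=<N>, the suffix after <N> is empty, so FOLLOW(<N>) ⊇ FOLLOW(<S>) = {$, p, t}. Thus FOLLOW(<N>) = {$, p, t}.
FOLLOW(<L>): in <N>::=t p p <L>, the suffix after <L> is empty, so FOLLOW(<L>) ⊇ FOLLOW(<N>) = {$, p, t}; in <L>::=<S> <L> <F> <S>, <L> is followed by <F> <S> with FIRST {t}. Thus FOLLOW(<L>) = {$, p, t}.

{$, p, t}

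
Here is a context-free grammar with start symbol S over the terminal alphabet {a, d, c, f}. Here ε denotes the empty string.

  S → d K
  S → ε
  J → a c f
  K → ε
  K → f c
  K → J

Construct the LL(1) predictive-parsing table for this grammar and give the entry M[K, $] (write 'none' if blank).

FIRST(S): from S→d K we get {d}; from S→ε we get {ε}. So FIRST(S) = {ε, d}.
FIRST(J): from J→a c f we get {a}. So FIRST(J) = {a}.
FIRST(K): from K→ε we get {ε}; from K→f c we get {f}; from K→J we get {a}. So FIRST(K) = {ε, a, f}.
FOLLOW(S) includes $ since S is the start symbol.
FOLLOW(S): S appears on no right-hand side. Thus FOLLOW(S) = {$}.
FOLLOW(K): in S→d K, the suffix after K is empty, so FOLLOW(K) ⊇ FOLLOW(S) = {$}. Thus FOLLOW(K) = {$}.
For K → ε: FIRST(ε) = {ε}, so it goes in M[K, t] for t ∈ {}; since ε ∈ FIRST, also for every t ∈ FOLLOW(K) = {$}.
For K → f c: FIRST(f c) = {f}, so it goes in M[K, t] for t ∈ {f}.
For K → J: FIRST(J) = {a}, so it goes in M[K, t] for t ∈ {a}.

K → ε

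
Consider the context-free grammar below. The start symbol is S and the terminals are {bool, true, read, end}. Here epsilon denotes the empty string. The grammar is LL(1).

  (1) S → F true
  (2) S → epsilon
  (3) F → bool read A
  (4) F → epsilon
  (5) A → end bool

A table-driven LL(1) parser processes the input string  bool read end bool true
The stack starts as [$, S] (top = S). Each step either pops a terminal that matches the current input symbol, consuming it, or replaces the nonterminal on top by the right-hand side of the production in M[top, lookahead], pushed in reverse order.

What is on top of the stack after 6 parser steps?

     Stack               Input                      Action
  1  $ S                 bool read end bool true $  expand S → F true
  2  $ true F            bool read end bool true $  expand F → bool read A
  3  $ true A read bool  bool read end bool true $  match bool
  4  $ true A read       read end bool true $       match read
  5  $ true A            end bool true $            expand A → end bool
  6  $ true bool end     end bool true $            match end
Stack after step 6: $ true bool (top = bool).

bool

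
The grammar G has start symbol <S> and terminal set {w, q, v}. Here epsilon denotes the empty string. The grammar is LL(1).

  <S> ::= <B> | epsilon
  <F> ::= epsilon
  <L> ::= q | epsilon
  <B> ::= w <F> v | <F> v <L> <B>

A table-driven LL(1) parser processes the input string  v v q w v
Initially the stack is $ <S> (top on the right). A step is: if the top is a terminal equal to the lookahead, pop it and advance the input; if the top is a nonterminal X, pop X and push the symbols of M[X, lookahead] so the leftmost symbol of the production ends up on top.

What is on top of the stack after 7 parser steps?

v

     Stack            Input        Action
  1  $ <S>            v v q w v $  expand <S> ::= <B>
  2  $ <B>            v v q w v $  expand <B> ::= <F> v <L> <B>
  3  $ <B> <L> v <F>  v v q w v $  expand <F> ::= epsilon
  4  $ <B> <L> v      v v q w v $  match v
  5  $ <B> <L>        v q w v $    expand <L> ::= epsilon
  6  $ <B>            v q w v $    expand <B> ::= <F> v <L> <B>
  7  $ <B> <L> v <F>  v q w v $    expand <F> ::= epsilon
Stack after step 7: $ <B> <L> v (top = v).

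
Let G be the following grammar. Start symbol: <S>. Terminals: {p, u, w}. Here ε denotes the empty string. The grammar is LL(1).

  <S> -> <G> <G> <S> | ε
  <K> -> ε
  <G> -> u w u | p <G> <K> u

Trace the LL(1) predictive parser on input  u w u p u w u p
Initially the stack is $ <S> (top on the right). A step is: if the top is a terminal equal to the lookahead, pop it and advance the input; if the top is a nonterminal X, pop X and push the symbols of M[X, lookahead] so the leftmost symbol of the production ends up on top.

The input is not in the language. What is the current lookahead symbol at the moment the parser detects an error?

p

step 1: stack=$ <S>  input=u w u p u w u p $  — expand <S> -> <G> <G> <S>
step 2: stack=$ <S> <G> <G>  input=u w u p u w u p $  — expand <G> -> u w u
step 3: stack=$ <S> <G> u w u  input=u w u p u w u p $  — match u
step 4: stack=$ <S> <G> u w  input=w u p u w u p $  — match w
step 5: stack=$ <S> <G> u  input=u p u w u p $  — match u
step 6: stack=$ <S> <G>  input=p u w u p $  — expand <G> -> p <G> <K> u
step 7: stack=$ <S> u <K> <G> p  input=p u w u p $  — match p
step 8: stack=$ <S> u <K> <G>  input=u w u p $  — expand <G> -> u w u
step 9: stack=$ <S> u <K> u w u  input=u w u p $  — match u
step 10: stack=$ <S> u <K> u w  input=w u p $  — match w
step 11: stack=$ <S> u <K> u  input=u p $  — match u
step 12: stack=$ <S> u <K>  input=p $  — error: M[<K>, p] is empty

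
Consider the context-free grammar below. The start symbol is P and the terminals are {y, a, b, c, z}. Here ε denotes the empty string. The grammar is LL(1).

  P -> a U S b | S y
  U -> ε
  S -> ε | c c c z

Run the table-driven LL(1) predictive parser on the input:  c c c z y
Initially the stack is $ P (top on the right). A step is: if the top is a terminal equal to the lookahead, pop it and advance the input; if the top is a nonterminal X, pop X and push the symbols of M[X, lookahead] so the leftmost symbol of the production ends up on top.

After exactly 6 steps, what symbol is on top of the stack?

step 1: stack=$ P  input=c c c z y $  — expand P -> S y
step 2: stack=$ y S  input=c c c z y $  — expand S -> c c c z
step 3: stack=$ y z c c c  input=c c c z y $  — match c
step 4: stack=$ y z c c  input=c c z y $  — match c
step 5: stack=$ y z c  input=c z y $  — match c
step 6: stack=$ y z  input=z y $  — match z
Stack after step 6: $ y (top = y).

y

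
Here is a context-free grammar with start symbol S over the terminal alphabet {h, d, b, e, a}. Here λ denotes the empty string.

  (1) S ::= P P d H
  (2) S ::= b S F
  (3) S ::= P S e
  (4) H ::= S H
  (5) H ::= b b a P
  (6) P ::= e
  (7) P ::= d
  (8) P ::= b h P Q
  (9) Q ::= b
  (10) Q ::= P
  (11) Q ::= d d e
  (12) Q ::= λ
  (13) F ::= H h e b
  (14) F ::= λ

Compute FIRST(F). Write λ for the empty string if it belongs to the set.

{λ, b, d, e}

FIRST(P) = {b, d, e}
FIRST(S) = {b, d, e}  (via P P d H, P S e)
FIRST(Q) = {λ, b, d, e}  (via P)
FIRST(H) = {b, d, e}  (via S H)
FIRST(F) = {λ, b, d, e}  (via H h e b)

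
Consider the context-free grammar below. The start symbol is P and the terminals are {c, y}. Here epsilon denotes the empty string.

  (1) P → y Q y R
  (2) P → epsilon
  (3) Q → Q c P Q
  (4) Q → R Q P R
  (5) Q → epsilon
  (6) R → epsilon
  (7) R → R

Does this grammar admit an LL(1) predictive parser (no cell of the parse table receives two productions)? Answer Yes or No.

FIRST(P) = {epsilon, y}
FIRST(Q) = {epsilon, c, y}
FIRST(R) = {epsilon}
FOLLOW(P) = {$, c, y}
FOLLOW(Q) = {c, y}
FOLLOW(R) = {$, c, y}
Cell M[P, y] receives both P → y Q y R and P → epsilon — the grammar is not LL(1).

No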